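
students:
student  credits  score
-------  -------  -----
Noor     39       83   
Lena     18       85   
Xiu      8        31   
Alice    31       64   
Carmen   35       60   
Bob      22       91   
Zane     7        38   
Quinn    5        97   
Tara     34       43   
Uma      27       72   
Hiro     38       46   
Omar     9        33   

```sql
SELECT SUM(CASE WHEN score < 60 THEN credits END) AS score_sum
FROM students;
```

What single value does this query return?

96

student=Noor: ✗
student=Lena: ✗
student=Xiu: ✓ → 8
student=Alice: ✗
student=Carmen: ✗
student=Bob: ✗
student=Zane: ✓ → 7
student=Quinn: ✗
student=Tara: ✓ → 34
student=Uma: ✗
student=Hiro: ✓ → 38
student=Omar: ✓ → 9
score_sum = 8 + 7 + 34 + 38 + 9 = 96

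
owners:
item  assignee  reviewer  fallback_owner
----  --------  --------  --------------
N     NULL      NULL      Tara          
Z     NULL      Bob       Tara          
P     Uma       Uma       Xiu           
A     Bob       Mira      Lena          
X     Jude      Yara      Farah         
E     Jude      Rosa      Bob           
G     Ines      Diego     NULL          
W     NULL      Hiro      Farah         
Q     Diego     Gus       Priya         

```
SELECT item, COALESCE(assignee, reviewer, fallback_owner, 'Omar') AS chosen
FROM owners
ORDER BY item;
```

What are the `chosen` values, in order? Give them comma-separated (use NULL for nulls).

Bob, Jude, Ines, Tara, Uma, Diego, Hiro, Jude, Bob

item=A: assignee=Bob → Bob
item=E: assignee=Jude → Jude
item=G: assignee=Ines → Ines
item=N: assignee=NULL, reviewer=NULL, fallback_owner=Tara → Tara
item=P: assignee=Uma → Uma
item=Q: assignee=Diego → Diego
item=W: assignee=NULL, reviewer=Hiro → Hiro
item=X: assignee=Jude → Jude
item=Z: assignee=NULL, reviewer=Bob → Bob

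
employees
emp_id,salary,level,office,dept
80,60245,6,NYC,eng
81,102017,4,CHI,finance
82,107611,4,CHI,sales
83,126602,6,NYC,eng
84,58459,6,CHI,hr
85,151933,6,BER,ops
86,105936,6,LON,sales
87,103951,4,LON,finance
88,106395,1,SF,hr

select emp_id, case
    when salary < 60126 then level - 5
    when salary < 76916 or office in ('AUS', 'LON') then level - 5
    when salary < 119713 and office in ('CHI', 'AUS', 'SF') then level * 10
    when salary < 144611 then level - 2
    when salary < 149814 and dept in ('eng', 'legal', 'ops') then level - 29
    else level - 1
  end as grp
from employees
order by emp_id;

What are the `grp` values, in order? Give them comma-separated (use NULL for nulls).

1, 40, 40, 4, 1, 5, 1, -1, 10

emp_id=80: salary < 76916 or office in ('AUS', 'LON') → 1
emp_id=81: salary < 119713 and office in ('CHI', 'AUS', 'SF') → 40
emp_id=82: salary < 119713 and office in ('CHI', 'AUS', 'SF') → 40
emp_id=83: salary < 144611 → 4
emp_id=84: salary < 60126 → 1
emp_id=85: ELSE → 5
emp_id=86: salary < 76916 or office in ('AUS', 'LON') → 1
emp_id=87: salary < 76916 or office in ('AUS', 'LON') → -1
emp_id=88: salary < 119713 and office in ('CHI', 'AUS', 'SF') → 10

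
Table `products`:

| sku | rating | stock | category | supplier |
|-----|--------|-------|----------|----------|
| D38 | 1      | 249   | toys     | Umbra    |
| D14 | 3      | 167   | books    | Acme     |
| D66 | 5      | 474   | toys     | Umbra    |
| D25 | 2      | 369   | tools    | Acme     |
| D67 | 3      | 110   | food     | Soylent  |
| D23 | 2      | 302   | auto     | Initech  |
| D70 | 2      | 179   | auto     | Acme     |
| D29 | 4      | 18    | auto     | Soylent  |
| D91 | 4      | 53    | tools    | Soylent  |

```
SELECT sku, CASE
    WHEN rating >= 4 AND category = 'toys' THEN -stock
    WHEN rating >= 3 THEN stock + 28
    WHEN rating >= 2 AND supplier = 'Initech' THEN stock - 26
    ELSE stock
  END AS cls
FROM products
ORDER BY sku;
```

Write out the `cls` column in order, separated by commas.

195, 276, 369, 46, 249, -474, 138, 179, 81

sku=D14: rating >= 3 → 195
sku=D23: rating >= 2 AND supplier = 'Initech' → 276
sku=D25: ELSE → 369
sku=D29: rating >= 3 → 46
sku=D38: ELSE → 249
sku=D66: rating >= 4 AND category = 'toys' → -474
sku=D67: rating >= 3 → 138
sku=D70: ELSE → 179
sku=D91: rating >= 3 → 81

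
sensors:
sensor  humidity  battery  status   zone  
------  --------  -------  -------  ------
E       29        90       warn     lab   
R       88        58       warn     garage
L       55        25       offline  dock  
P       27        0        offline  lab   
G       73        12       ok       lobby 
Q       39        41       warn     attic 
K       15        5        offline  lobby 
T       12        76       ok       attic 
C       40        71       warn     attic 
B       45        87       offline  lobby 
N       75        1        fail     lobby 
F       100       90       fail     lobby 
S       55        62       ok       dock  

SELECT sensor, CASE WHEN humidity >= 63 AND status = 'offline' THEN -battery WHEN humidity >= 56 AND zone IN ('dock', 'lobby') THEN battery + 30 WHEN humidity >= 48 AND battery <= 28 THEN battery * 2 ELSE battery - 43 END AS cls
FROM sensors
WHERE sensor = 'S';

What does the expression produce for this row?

sensor = S: humidity=55, battery=62, status=ok, zone=dock.
humidity >= 63 AND status = 'offline' → false
humidity >= 56 AND zone IN ('dock', 'lobby') → false
humidity >= 48 AND battery <= 28 → false
No prior WHEN matched → ELSE → 19

19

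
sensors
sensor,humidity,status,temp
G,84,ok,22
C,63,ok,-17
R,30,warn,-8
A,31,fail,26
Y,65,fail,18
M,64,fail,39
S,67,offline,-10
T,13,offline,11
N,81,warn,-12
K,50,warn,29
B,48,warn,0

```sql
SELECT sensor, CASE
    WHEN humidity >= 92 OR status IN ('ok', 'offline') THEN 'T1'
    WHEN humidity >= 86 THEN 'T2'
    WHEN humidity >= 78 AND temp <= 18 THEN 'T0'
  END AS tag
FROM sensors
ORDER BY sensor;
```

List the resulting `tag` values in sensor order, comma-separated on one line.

NULL, NULL, T1, T1, NULL, NULL, T0, NULL, T1, T1, NULL

sensor=A: (no match → NULL) → NULL
sensor=B: (no match → NULL) → NULL
sensor=C: humidity >= 92 OR status IN ('ok', 'offline') → T1
sensor=G: humidity >= 92 OR status IN ('ok', 'offline') → T1
sensor=K: (no match → NULL) → NULL
sensor=M: (no match → NULL) → NULL
sensor=N: humidity >= 78 AND temp <= 18 → T0
sensor=R: (no match → NULL) → NULL
sensor=S: humidity >= 92 OR status IN ('ok', 'offline') → T1
sensor=T: humidity >= 92 OR status IN ('ok', 'offline') → T1
sensor=Y: (no match → NULL) → NULL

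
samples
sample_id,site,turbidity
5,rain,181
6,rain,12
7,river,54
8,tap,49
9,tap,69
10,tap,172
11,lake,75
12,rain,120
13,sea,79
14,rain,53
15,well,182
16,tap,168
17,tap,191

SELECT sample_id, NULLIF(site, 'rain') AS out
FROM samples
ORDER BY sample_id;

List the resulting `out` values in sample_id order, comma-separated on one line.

NULL, NULL, river, tap, tap, tap, lake, NULL, sea, NULL, well, tap, tap

sample_id=5: site=rain vs rain: equal → NULL
sample_id=6: site=rain vs rain: equal → NULL
sample_id=7: site=river vs rain: differ → river
sample_id=8: site=tap vs rain: differ → tap
sample_id=9: site=tap vs rain: differ → tap
sample_id=10: site=tap vs rain: differ → tap
sample_id=11: site=lake vs rain: differ → lake
sample_id=12: site=rain vs rain: equal → NULL
sample_id=13: site=sea vs rain: differ → sea
sample_id=14: site=rain vs rain: equal → NULL
sample_id=15: site=well vs rain: differ → well
sample_id=16: site=tap vs rain: differ → tap
sample_id=17: site=tap vs rain: differ → tap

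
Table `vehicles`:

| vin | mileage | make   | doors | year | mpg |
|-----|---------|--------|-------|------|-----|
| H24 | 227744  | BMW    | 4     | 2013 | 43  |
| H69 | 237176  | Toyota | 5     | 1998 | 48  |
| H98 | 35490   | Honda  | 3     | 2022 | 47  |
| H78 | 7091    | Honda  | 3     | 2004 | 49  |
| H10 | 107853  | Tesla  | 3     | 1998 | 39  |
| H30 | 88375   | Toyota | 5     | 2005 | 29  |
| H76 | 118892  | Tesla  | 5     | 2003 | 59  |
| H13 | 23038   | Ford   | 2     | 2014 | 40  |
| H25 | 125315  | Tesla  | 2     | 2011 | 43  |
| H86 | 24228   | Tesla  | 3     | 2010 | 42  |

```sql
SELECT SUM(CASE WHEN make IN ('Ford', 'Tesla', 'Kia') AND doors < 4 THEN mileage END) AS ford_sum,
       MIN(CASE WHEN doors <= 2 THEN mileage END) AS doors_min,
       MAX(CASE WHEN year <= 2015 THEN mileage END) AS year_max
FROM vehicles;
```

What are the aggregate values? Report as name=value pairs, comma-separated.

ford_sum=280434, doors_min=23038, year_max=237176

[ford_sum: make IN ('Ford', 'Tesla', 'Kia') AND doors < 4]
vin=H24: ✗
vin=H69: ✗
vin=H98: ✗
vin=H78: ✗
vin=H10: ✓ → 107853
vin=H30: ✗
vin=H76: ✗
vin=H13: ✓ → 23038
vin=H25: ✓ → 125315
vin=H86: ✓ → 24228
ford_sum = 107853 + 23038 + 125315 + 24228 = 280434
—
[doors_min: doors <= 2]
vin=H24: ✗
vin=H69: ✗
vin=H98: ✗
vin=H78: ✗
vin=H10: ✗
vin=H30: ✗
vin=H76: ✗
vin=H13: ✓ → 23038
vin=H25: ✓ → 125315
vin=H86: ✗
doors_min = MIN(23038, 125315) = 23038
—
[year_max: year <= 2015]
vin=H24: ✓ → 227744
vin=H69: ✓ → 237176
vin=H98: ✗
vin=H78: ✓ → 7091
vin=H10: ✓ → 107853
vin=H30: ✓ → 88375
vin=H76: ✓ → 118892
vin=H13: ✓ → 23038
vin=H25: ✓ → 125315
vin=H86: ✓ → 24228
year_max = MAX(227744, 237176, 7091, 107853, 88375, 118892, 23038, 125315, 24228) = 237176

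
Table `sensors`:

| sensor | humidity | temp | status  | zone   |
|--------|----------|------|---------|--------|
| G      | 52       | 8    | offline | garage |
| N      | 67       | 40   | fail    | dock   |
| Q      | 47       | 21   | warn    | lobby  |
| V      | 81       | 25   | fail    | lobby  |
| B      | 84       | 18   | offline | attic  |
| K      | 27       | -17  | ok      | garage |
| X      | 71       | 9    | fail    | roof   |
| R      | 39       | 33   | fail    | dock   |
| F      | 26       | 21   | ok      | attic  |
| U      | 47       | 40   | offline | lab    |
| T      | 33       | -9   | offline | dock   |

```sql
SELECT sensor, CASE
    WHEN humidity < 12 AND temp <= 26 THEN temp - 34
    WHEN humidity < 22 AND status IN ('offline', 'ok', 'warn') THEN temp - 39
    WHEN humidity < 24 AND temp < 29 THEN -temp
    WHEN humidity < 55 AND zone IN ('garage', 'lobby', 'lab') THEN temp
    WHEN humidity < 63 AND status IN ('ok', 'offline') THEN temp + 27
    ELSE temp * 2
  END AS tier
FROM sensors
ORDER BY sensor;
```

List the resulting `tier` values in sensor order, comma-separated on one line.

36, 48, 8, -17, 80, 21, 66, 18, 40, 50, 18

sensor=B: ELSE → 36
sensor=F: humidity < 63 AND status IN ('ok', 'offline') → 48
sensor=G: humidity < 55 AND zone IN ('garage', 'lobby', 'lab') → 8
sensor=K: humidity < 55 AND zone IN ('garage', 'lobby', 'lab') → -17
sensor=N: ELSE → 80
sensor=Q: humidity < 55 AND zone IN ('garage', 'lobby', 'lab') → 21
sensor=R: ELSE → 66
sensor=T: humidity < 63 AND status IN ('ok', 'offline') → 18
sensor=U: humidity < 55 AND zone IN ('garage', 'lobby', 'lab') → 40
sensor=V: ELSE → 50
sensor=X: ELSE → 18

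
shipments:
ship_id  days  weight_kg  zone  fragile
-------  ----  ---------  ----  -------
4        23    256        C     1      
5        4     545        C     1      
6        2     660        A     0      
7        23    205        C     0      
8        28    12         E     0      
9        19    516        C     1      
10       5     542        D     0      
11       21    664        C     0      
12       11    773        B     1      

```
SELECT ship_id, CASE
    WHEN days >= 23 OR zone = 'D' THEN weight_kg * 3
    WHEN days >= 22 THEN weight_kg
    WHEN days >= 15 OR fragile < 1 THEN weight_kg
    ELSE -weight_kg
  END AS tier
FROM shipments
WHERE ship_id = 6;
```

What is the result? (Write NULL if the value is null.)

660

ship_id = 6: days=2, weight_kg=660, zone=A, fragile=0.
days >= 23 OR zone = 'D' → false
days >= 22 → false
days >= 15 OR fragile < 1 → true → 660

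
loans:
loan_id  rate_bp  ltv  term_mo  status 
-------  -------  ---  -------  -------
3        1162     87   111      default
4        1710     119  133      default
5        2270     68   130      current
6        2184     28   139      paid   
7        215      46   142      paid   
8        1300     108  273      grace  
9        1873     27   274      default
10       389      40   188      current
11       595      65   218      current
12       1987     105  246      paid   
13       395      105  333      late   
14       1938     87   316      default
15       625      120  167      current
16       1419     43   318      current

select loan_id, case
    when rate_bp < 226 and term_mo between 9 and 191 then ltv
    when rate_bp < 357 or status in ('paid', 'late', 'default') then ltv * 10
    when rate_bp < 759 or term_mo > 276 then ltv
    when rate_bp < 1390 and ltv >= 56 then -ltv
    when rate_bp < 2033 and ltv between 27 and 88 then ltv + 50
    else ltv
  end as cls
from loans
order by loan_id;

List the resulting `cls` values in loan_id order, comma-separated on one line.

loan_id=3: rate_bp < 357 or status in ('paid', 'late', 'default') → 870
loan_id=4: rate_bp < 357 or status in ('paid', 'late', 'default') → 1190
loan_id=5: ELSE → 68
loan_id=6: rate_bp < 357 or status in ('paid', 'late', 'default') → 280
loan_id=7: rate_bp < 226 and term_mo between 9 and 191 → 46
loan_id=8: rate_bp < 1390 and ltv >= 56 → -108
loan_id=9: rate_bp < 357 or status in ('paid', 'late', 'default') → 270
loan_id=10: rate_bp < 759 or term_mo > 276 → 40
loan_id=11: rate_bp < 759 or term_mo > 276 → 65
loan_id=12: rate_bp < 357 or status in ('paid', 'late', 'default') → 1050
loan_id=13: rate_bp < 357 or status in ('paid', 'late', 'default') → 1050
loan_id=14: rate_bp < 357 or status in ('paid', 'late', 'default') → 870
loan_id=15: rate_bp < 759 or term_mo > 276 → 120
loan_id=16: rate_bp < 759 or term_mo > 276 → 43

870, 1190, 68, 280, 46, -108, 270, 40, 65, 1050, 1050, 870, 120, 43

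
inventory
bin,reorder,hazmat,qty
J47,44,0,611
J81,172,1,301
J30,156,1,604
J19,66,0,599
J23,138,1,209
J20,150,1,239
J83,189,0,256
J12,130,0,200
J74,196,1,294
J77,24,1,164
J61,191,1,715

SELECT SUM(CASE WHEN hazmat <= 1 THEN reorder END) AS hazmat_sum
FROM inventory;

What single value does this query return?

1456

bin=J47: ✓ → 44
bin=J81: ✓ → 172
bin=J30: ✓ → 156
bin=J19: ✓ → 66
bin=J23: ✓ → 138
bin=J20: ✓ → 150
bin=J83: ✓ → 189
bin=J12: ✓ → 130
bin=J74: ✓ → 196
bin=J77: ✓ → 24
bin=J61: ✓ → 191
hazmat_sum = 44 + 172 + 156 + 66 + 138 + 150 + 189 + 130 + 196 + 24 + 191 = 1456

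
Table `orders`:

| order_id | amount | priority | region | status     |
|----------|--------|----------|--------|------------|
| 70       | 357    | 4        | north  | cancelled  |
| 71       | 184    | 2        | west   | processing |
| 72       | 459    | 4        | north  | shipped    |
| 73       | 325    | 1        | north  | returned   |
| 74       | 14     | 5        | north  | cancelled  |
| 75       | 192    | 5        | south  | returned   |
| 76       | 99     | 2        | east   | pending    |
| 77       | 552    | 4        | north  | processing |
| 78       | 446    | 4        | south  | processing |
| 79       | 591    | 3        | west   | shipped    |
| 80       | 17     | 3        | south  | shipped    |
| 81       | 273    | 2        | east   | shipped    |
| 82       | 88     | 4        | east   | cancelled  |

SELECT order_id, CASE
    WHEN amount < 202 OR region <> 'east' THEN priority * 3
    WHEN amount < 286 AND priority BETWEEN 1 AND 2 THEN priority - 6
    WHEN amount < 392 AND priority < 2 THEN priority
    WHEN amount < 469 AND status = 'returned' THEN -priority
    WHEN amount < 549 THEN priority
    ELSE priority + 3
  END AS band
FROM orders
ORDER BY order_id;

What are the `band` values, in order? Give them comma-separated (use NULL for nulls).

order_id=70: amount < 202 OR region <> 'east' → 12
order_id=71: amount < 202 OR region <> 'east' → 6
order_id=72: amount < 202 OR region <> 'east' → 12
order_id=73: amount < 202 OR region <> 'east' → 3
order_id=74: amount < 202 OR region <> 'east' → 15
order_id=75: amount < 202 OR region <> 'east' → 15
order_id=76: amount < 202 OR region <> 'east' → 6
order_id=77: amount < 202 OR region <> 'east' → 12
order_id=78: amount < 202 OR region <> 'east' → 12
order_id=79: amount < 202 OR region <> 'east' → 9
order_id=80: amount < 202 OR region <> 'east' → 9
order_id=81: amount < 286 AND priority BETWEEN 1 AND 2 → -4
order_id=82: amount < 202 OR region <> 'east' → 12

12, 6, 12, 3, 15, 15, 6, 12, 12, 9, 9, -4, 12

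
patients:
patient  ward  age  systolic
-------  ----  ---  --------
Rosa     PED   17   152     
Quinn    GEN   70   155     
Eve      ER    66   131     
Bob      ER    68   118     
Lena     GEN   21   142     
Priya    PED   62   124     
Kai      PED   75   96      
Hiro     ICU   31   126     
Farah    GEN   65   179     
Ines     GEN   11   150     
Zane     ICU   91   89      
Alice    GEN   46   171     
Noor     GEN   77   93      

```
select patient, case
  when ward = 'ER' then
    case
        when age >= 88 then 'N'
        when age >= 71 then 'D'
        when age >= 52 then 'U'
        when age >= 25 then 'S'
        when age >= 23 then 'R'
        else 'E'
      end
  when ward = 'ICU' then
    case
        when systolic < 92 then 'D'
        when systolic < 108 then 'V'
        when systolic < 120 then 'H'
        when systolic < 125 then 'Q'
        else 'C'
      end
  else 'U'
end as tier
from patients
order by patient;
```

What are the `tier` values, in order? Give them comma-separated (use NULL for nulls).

U, U, U, U, C, U, U, U, U, U, U, U, D

patient=Alice: ward='GEN' → outer ELSE → U
patient=Bob: ward='ER' → inner[age >= 52] → U
patient=Eve: ward='ER' → inner[age >= 52] → U
patient=Farah: ward='GEN' → outer ELSE → U
patient=Hiro: ward='ICU' → inner[ELSE] → C
patient=Ines: ward='GEN' → outer ELSE → U
patient=Kai: ward='PED' → outer ELSE → U
patient=Lena: ward='GEN' → outer ELSE → U
patient=Noor: ward='GEN' → outer ELSE → U
patient=Priya: ward='PED' → outer ELSE → U
patient=Quinn: ward='GEN' → outer ELSE → U
patient=Rosa: ward='PED' → outer ELSE → U
patient=Zane: ward='ICU' → inner[systolic < 92] → D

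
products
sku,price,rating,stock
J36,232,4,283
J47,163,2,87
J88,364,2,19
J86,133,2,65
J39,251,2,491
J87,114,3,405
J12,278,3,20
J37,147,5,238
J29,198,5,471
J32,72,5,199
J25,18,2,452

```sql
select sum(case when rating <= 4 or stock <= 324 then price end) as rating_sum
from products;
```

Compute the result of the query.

1772

sku=J36: ✓ → 232
sku=J47: ✓ → 163
sku=J88: ✓ → 364
sku=J86: ✓ → 133
sku=J39: ✓ → 251
sku=J87: ✓ → 114
sku=J12: ✓ → 278
sku=J37: ✓ → 147
sku=J29: ✗
sku=J32: ✓ → 72
sku=J25: ✓ → 18
rating_sum = 232 + 163 + 364 + 133 + 251 + 114 + 278 + 147 + 72 + 18 = 1772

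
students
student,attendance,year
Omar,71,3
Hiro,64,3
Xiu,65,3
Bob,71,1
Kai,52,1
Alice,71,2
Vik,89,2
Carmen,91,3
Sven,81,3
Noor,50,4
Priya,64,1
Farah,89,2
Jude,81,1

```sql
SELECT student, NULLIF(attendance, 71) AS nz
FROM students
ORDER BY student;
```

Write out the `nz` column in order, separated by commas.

student=Alice: attendance=71 vs 71: equal → NULL
student=Bob: attendance=71 vs 71: equal → NULL
student=Carmen: attendance=91 vs 71: differ → 91
student=Farah: attendance=89 vs 71: differ → 89
student=Hiro: attendance=64 vs 71: differ → 64
student=Jude: attendance=81 vs 71: differ → 81
student=Kai: attendance=52 vs 71: differ → 52
student=Noor: attendance=50 vs 71: differ → 50
student=Omar: attendance=71 vs 71: equal → NULL
student=Priya: attendance=64 vs 71: differ → 64
student=Sven: attendance=81 vs 71: differ → 81
student=Vik: attendance=89 vs 71: differ → 89
student=Xiu: attendance=65 vs 71: differ → 65

NULL, NULL, 91, 89, 64, 81, 52, 50, NULL, 64, 81, 89, 65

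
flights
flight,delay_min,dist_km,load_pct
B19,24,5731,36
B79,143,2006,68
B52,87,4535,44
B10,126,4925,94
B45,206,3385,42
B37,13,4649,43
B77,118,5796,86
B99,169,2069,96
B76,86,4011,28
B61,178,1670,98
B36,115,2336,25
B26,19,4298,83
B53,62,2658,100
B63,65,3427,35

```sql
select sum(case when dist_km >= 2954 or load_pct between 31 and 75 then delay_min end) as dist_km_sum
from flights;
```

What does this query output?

887

flight=B19: ✓ → 24
flight=B79: ✓ → 143
flight=B52: ✓ → 87
flight=B10: ✓ → 126
flight=B45: ✓ → 206
flight=B37: ✓ → 13
flight=B77: ✓ → 118
flight=B99: ✗
flight=B76: ✓ → 86
flight=B61: ✗
flight=B36: ✗
flight=B26: ✓ → 19
flight=B53: ✗
flight=B63: ✓ → 65
dist_km_sum = 24 + 143 + 87 + 126 + 206 + 13 + 118 + 86 + 19 + 65 = 887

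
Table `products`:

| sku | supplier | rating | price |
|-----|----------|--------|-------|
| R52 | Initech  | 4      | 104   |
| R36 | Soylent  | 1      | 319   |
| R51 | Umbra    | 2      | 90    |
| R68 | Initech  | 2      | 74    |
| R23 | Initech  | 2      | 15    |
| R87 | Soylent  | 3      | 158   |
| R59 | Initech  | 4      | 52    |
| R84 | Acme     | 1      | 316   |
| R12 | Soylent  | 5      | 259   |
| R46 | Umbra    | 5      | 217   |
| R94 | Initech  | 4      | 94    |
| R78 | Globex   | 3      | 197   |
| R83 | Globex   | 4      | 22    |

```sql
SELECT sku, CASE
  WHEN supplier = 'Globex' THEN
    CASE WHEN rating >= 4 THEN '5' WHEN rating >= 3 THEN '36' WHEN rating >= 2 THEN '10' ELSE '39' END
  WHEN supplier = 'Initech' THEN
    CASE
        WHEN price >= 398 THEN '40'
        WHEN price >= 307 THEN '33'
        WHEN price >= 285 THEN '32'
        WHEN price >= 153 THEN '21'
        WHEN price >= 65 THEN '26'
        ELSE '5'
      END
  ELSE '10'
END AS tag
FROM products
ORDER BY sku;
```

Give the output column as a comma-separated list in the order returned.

sku=R12: supplier='Soylent' → outer ELSE → 10
sku=R23: supplier='Initech' → inner[ELSE] → 5
sku=R36: supplier='Soylent' → outer ELSE → 10
sku=R46: supplier='Umbra' → outer ELSE → 10
sku=R51: supplier='Umbra' → outer ELSE → 10
sku=R52: supplier='Initech' → inner[price >= 65] → 26
sku=R59: supplier='Initech' → inner[ELSE] → 5
sku=R68: supplier='Initech' → inner[price >= 65] → 26
sku=R78: supplier='Globex' → inner[rating >= 3] → 36
sku=R83: supplier='Globex' → inner[rating >= 4] → 5
sku=R84: supplier='Acme' → outer ELSE → 10
sku=R87: supplier='Soylent' → outer ELSE → 10
sku=R94: supplier='Initech' → inner[price >= 65] → 26

10, 5, 10, 10, 10, 26, 5, 26, 36, 5, 10, 10, 26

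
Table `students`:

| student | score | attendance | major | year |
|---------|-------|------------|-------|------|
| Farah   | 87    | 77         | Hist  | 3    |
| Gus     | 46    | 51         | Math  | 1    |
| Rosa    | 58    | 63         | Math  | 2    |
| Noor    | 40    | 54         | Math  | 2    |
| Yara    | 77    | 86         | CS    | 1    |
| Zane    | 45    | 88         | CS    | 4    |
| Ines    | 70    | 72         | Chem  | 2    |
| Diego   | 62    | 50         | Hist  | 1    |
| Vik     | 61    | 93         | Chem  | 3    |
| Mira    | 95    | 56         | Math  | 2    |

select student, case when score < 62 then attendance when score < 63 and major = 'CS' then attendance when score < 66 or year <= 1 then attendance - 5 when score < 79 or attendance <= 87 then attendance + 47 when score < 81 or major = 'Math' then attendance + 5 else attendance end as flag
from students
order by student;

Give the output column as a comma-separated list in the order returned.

student=Diego: score < 66 or year <= 1 → 45
student=Farah: score < 79 or attendance <= 87 → 124
student=Gus: score < 62 → 51
student=Ines: score < 79 or attendance <= 87 → 119
student=Mira: score < 79 or attendance <= 87 → 103
student=Noor: score < 62 → 54
student=Rosa: score < 62 → 63
student=Vik: score < 62 → 93
student=Yara: score < 66 or year <= 1 → 81
student=Zane: score < 62 → 88

45, 124, 51, 119, 103, 54, 63, 93, 81, 88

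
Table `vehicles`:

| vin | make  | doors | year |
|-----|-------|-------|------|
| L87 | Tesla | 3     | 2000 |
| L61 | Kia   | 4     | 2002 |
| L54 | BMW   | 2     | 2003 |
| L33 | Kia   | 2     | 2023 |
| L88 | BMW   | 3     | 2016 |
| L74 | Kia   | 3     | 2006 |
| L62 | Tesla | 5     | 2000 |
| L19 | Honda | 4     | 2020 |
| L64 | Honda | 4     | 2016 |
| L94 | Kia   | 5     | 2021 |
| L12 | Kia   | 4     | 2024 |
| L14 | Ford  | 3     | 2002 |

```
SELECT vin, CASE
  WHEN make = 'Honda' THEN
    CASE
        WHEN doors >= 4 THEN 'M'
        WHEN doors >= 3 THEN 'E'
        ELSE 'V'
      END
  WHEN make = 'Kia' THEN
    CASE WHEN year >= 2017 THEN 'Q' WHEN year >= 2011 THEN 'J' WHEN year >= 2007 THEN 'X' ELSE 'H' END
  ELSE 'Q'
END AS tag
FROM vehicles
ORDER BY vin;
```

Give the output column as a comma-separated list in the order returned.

Q, Q, M, Q, Q, H, Q, M, H, Q, Q, Q

vin=L12: make='Kia' → inner[year >= 2017] → Q
vin=L14: make='Ford' → outer ELSE → Q
vin=L19: make='Honda' → inner[doors >= 4] → M
vin=L33: make='Kia' → inner[year >= 2017] → Q
vin=L54: make='BMW' → outer ELSE → Q
vin=L61: make='Kia' → inner[ELSE] → H
vin=L62: make='Tesla' → outer ELSE → Q
vin=L64: make='Honda' → inner[doors >= 4] → M
vin=L74: make='Kia' → inner[ELSE] → H
vin=L87: make='Tesla' → outer ELSE → Q
vin=L88: make='BMW' → outer ELSE → Q
vin=L94: make='Kia' → inner[year >= 2017] → Q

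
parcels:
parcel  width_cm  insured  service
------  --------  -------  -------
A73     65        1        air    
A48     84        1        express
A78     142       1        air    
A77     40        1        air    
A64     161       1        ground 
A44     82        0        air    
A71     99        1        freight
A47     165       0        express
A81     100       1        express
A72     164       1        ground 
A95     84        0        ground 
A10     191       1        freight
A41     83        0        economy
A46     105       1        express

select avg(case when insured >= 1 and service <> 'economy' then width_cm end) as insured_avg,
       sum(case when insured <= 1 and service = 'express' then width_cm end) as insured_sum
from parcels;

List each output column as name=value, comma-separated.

insured_avg=115.1, insured_sum=454

[insured_avg: insured >= 1 and service <> 'economy']
parcel=A73: ✓ → 65
parcel=A48: ✓ → 84
parcel=A78: ✓ → 142
parcel=A77: ✓ → 40
parcel=A64: ✓ → 161
parcel=A44: ✗
parcel=A71: ✓ → 99
parcel=A47: ✗
parcel=A81: ✓ → 100
parcel=A72: ✓ → 164
parcel=A95: ✗
parcel=A10: ✓ → 191
parcel=A41: ✗
parcel=A46: ✓ → 105
insured_avg = (65 + 84 + 142 + 40 + 161 + 99 + 100 + 164 + 191 + 105) / 10 = 115.1
—
[insured_sum: insured <= 1 and service = 'express']
parcel=A73: ✗
parcel=A48: ✓ → 84
parcel=A78: ✗
parcel=A77: ✗
parcel=A64: ✗
parcel=A44: ✗
parcel=A71: ✗
parcel=A47: ✓ → 165
parcel=A81: ✓ → 100
parcel=A72: ✗
parcel=A95: ✗
parcel=A10: ✗
parcel=A41: ✗
parcel=A46: ✓ → 105
insured_sum = 84 + 165 + 100 + 105 = 454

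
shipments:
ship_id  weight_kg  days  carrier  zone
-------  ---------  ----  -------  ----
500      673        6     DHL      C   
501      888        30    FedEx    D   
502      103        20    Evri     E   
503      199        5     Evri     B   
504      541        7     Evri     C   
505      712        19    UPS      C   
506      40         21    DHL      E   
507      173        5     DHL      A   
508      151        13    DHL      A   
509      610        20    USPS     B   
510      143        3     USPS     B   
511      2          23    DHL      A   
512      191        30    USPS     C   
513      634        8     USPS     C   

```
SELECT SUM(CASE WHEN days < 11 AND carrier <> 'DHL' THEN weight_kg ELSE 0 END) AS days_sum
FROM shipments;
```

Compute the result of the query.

1517

ship_id=500: ✗
ship_id=501: ✗
ship_id=502: ✗
ship_id=503: ✓ → 199
ship_id=504: ✓ → 541
ship_id=505: ✗
ship_id=506: ✗
ship_id=507: ✗
ship_id=508: ✗
ship_id=509: ✗
ship_id=510: ✓ → 143
ship_id=511: ✗
ship_id=512: ✗
ship_id=513: ✓ → 634
days_sum = 199 + 541 + 143 + 634 = 1517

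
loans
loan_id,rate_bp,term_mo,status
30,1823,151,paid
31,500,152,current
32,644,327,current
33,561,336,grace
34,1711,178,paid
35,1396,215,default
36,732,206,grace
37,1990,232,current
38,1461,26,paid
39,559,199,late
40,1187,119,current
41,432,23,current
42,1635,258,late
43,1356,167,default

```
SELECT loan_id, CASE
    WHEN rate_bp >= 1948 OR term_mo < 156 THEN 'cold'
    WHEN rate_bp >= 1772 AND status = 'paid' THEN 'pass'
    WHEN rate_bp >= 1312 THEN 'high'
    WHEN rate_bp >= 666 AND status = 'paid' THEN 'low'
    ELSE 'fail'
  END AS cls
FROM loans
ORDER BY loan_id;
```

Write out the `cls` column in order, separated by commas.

cold, cold, fail, fail, high, high, fail, cold, cold, fail, cold, cold, high, high

loan_id=30: rate_bp >= 1948 OR term_mo < 156 → cold
loan_id=31: rate_bp >= 1948 OR term_mo < 156 → cold
loan_id=32: ELSE → fail
loan_id=33: ELSE → fail
loan_id=34: rate_bp >= 1312 → high
loan_id=35: rate_bp >= 1312 → high
loan_id=36: ELSE → fail
loan_id=37: rate_bp >= 1948 OR term_mo < 156 → cold
loan_id=38: rate_bp >= 1948 OR term_mo < 156 → cold
loan_id=39: ELSE → fail
loan_id=40: rate_bp >= 1948 OR term_mo < 156 → cold
loan_id=41: rate_bp >= 1948 OR term_mo < 156 → cold
loan_id=42: rate_bp >= 1312 → high
loan_id=43: rate_bp >= 1312 → high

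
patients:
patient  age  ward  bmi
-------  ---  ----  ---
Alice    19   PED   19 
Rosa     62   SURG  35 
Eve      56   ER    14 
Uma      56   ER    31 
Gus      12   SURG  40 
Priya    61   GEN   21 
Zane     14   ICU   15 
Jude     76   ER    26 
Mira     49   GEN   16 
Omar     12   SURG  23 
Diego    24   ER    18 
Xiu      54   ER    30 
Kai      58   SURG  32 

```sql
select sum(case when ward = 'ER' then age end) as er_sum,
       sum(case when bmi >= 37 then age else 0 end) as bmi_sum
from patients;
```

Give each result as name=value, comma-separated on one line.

er_sum=266, bmi_sum=12

[er_sum: ward = 'ER']
patient=Alice: ✗
patient=Rosa: ✗
patient=Eve: ✓ → 56
patient=Uma: ✓ → 56
patient=Gus: ✗
patient=Priya: ✗
patient=Zane: ✗
patient=Jude: ✓ → 76
patient=Mira: ✗
patient=Omar: ✗
patient=Diego: ✓ → 24
patient=Xiu: ✓ → 54
patient=Kai: ✗
er_sum = 56 + 56 + 76 + 24 + 54 = 266
—
[bmi_sum: bmi >= 37]
patient=Alice: ✗
patient=Rosa: ✗
patient=Eve: ✗
patient=Uma: ✗
patient=Gus: ✓ → 12
patient=Priya: ✗
patient=Zane: ✗
patient=Jude: ✗
patient=Mira: ✗
patient=Omar: ✗
patient=Diego: ✗
patient=Xiu: ✗
patient=Kai: ✗
bmi_sum = 12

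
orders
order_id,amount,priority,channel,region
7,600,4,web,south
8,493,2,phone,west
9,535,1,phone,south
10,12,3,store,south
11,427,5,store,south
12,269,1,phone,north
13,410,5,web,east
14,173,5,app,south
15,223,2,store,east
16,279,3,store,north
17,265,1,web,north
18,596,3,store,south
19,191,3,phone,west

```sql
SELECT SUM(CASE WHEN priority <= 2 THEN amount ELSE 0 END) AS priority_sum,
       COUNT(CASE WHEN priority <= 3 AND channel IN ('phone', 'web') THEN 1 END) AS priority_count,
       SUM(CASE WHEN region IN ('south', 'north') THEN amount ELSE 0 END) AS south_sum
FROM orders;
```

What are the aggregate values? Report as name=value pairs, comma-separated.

priority_sum=1785, priority_count=5, south_sum=3156

[priority_sum: priority <= 2]
order_id=7: ✗
order_id=8: ✓ → 493
order_id=9: ✓ → 535
order_id=10: ✗
order_id=11: ✗
order_id=12: ✓ → 269
order_id=13: ✗
order_id=14: ✗
order_id=15: ✓ → 223
order_id=16: ✗
order_id=17: ✓ → 265
order_id=18: ✗
order_id=19: ✗
priority_sum = 493 + 535 + 269 + 223 + 265 = 1785
—
[priority_count: priority <= 3 AND channel IN ('phone', 'web')]
order_id=7: ✗
order_id=8: ✓ → 1
order_id=9: ✓ → 1
order_id=10: ✗
order_id=11: ✗
order_id=12: ✓ → 1
order_id=13: ✗
order_id=14: ✗
order_id=15: ✗
order_id=16: ✗
order_id=17: ✓ → 1
order_id=18: ✗
order_id=19: ✓ → 1
priority_count = COUNT(1, 1, 1, 1, 1) = 5
—
[south_sum: region IN ('south', 'north')]
order_id=7: ✓ → 600
order_id=8: ✗
order_id=9: ✓ → 535
order_id=10: ✓ → 12
order_id=11: ✓ → 427
order_id=12: ✓ → 269
order_id=13: ✗
order_id=14: ✓ → 173
order_id=15: ✗
order_id=16: ✓ → 279
order_id=17: ✓ → 265
order_id=18: ✓ → 596
order_id=19: ✗
south_sum = 600 + 535 + 12 + 427 + 269 + 173 + 279 + 265 + 596 = 3156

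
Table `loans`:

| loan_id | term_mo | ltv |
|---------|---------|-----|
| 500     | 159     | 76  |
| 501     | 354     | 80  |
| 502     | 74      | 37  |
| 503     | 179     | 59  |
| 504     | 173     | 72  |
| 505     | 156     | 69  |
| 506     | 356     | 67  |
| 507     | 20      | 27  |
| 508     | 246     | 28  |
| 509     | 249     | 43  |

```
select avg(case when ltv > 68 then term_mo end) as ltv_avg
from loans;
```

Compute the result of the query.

210.5

loan_id=500: ✓ → 159
loan_id=501: ✓ → 354
loan_id=502: ✗
loan_id=503: ✗
loan_id=504: ✓ → 173
loan_id=505: ✓ → 156
loan_id=506: ✗
loan_id=507: ✗
loan_id=508: ✗
loan_id=509: ✗
ltv_avg = (159 + 354 + 173 + 156) / 4 = 210.5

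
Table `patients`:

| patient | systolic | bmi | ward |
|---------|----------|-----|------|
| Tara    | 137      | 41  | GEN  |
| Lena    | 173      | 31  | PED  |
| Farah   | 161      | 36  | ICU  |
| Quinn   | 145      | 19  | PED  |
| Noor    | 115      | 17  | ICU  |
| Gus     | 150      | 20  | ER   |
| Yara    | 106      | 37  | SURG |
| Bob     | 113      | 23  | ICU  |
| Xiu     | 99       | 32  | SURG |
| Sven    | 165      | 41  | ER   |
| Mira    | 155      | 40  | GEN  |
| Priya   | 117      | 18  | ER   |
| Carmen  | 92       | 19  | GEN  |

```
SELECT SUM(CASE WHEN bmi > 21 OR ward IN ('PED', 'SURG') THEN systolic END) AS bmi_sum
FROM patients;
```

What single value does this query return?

patient=Tara: ✓ → 137
patient=Lena: ✓ → 173
patient=Farah: ✓ → 161
patient=Quinn: ✓ → 145
patient=Noor: ✗
patient=Gus: ✗
patient=Yara: ✓ → 106
patient=Bob: ✓ → 113
patient=Xiu: ✓ → 99
patient=Sven: ✓ → 165
patient=Mira: ✓ → 155
patient=Priya: ✗
patient=Carmen: ✗
bmi_sum = 137 + 173 + 161 + 145 + 106 + 113 + 99 + 165 + 155 = 1254

1254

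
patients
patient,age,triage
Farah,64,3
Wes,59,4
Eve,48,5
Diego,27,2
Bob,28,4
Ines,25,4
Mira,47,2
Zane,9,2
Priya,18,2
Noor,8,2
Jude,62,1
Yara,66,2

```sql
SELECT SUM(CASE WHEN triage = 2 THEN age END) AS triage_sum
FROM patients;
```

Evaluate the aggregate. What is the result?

175

patient=Farah: ✗
patient=Wes: ✗
patient=Eve: ✗
patient=Diego: ✓ → 27
patient=Bob: ✗
patient=Ines: ✗
patient=Mira: ✓ → 47
patient=Zane: ✓ → 9
patient=Priya: ✓ → 18
patient=Noor: ✓ → 8
patient=Jude: ✗
patient=Yara: ✓ → 66
triage_sum = 27 + 47 + 9 + 18 + 8 + 66 = 175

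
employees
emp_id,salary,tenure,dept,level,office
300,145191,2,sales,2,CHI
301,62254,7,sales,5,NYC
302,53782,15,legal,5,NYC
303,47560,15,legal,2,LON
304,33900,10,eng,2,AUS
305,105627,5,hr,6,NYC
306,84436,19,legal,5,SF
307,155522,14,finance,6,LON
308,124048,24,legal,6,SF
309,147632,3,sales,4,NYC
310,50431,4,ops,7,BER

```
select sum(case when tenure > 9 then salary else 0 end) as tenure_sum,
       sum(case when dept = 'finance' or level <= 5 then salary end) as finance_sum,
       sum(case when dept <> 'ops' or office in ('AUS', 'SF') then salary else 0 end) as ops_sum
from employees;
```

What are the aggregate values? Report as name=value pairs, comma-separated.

tenure_sum=499248, finance_sum=730277, ops_sum=959952

[tenure_sum: tenure > 9]
emp_id=300: ✗
emp_id=301: ✗
emp_id=302: ✓ → 53782
emp_id=303: ✓ → 47560
emp_id=304: ✓ → 33900
emp_id=305: ✗
emp_id=306: ✓ → 84436
emp_id=307: ✓ → 155522
emp_id=308: ✓ → 124048
emp_id=309: ✗
emp_id=310: ✗
tenure_sum = 53782 + 47560 + 33900 + 84436 + 155522 + 124048 = 499248
—
[finance_sum: dept = 'finance' or level <= 5]
emp_id=300: ✓ → 145191
emp_id=301: ✓ → 62254
emp_id=302: ✓ → 53782
emp_id=303: ✓ → 47560
emp_id=304: ✓ → 33900
emp_id=305: ✗
emp_id=306: ✓ → 84436
emp_id=307: ✓ → 155522
emp_id=308: ✗
emp_id=309: ✓ → 147632
emp_id=310: ✗
finance_sum = 145191 + 62254 + 53782 + 47560 + 33900 + 84436 + 155522 + 147632 = 730277
—
[ops_sum: dept <> 'ops' or office in ('AUS', 'SF')]
emp_id=300: ✓ → 145191
emp_id=301: ✓ → 62254
emp_id=302: ✓ → 53782
emp_id=303: ✓ → 47560
emp_id=304: ✓ → 33900
emp_id=305: ✓ → 105627
emp_id=306: ✓ → 84436
emp_id=307: ✓ → 155522
emp_id=308: ✓ → 124048
emp_id=309: ✓ → 147632
emp_id=310: ✗
ops_sum = 145191 + 62254 + 53782 + 47560 + 33900 + 105627 + 84436 + 155522 + 124048 + 147632 = 959952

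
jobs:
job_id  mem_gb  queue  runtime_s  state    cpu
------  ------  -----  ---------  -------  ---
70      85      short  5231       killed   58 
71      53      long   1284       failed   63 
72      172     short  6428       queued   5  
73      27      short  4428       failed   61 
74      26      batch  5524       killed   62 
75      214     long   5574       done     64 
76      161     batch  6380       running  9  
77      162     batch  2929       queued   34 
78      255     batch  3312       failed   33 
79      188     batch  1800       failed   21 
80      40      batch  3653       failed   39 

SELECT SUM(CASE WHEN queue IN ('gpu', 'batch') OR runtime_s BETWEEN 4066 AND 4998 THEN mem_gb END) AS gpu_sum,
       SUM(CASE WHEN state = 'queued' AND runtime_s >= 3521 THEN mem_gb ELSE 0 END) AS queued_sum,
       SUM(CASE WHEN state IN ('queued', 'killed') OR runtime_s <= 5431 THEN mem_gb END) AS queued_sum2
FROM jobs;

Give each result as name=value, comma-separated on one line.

[gpu_sum: queue IN ('gpu', 'batch') OR runtime_s BETWEEN 4066 AND 4998]
job_id=70: ✗
job_id=71: ✗
job_id=72: ✗
job_id=73: ✓ → 27
job_id=74: ✓ → 26
job_id=75: ✗
job_id=76: ✓ → 161
job_id=77: ✓ → 162
job_id=78: ✓ → 255
job_id=79: ✓ → 188
job_id=80: ✓ → 40
gpu_sum = 27 + 26 + 161 + 162 + 255 + 188 + 40 = 859
—
[queued_sum: state = 'queued' AND runtime_s >= 3521]
job_id=70: ✗
job_id=71: ✗
job_id=72: ✓ → 172
job_id=73: ✗
job_id=74: ✗
job_id=75: ✗
job_id=76: ✗
job_id=77: ✗
job_id=78: ✗
job_id=79: ✗
job_id=80: ✗
queued_sum = 172
—
[queued_sum2: state IN ('queued', 'killed') OR runtime_s <= 5431]
job_id=70: ✓ → 85
job_id=71: ✓ → 53
job_id=72: ✓ → 172
job_id=73: ✓ → 27
job_id=74: ✓ → 26
job_id=75: ✗
job_id=76: ✗
job_id=77: ✓ → 162
job_id=78: ✓ → 255
job_id=79: ✓ → 188
job_id=80: ✓ → 40
queued_sum2 = 85 + 53 + 172 + 27 + 26 + 162 + 255 + 188 + 40 = 1008

gpu_sum=859, queued_sum=172, queued_sum2=1008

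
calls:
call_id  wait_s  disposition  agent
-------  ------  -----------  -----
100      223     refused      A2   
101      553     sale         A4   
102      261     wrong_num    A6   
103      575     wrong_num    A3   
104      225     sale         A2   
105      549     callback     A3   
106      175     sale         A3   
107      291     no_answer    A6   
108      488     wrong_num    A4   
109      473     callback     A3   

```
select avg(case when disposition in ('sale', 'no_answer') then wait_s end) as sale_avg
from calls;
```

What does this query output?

call_id=100: ✗
call_id=101: ✓ → 553
call_id=102: ✗
call_id=103: ✗
call_id=104: ✓ → 225
call_id=105: ✗
call_id=106: ✓ → 175
call_id=107: ✓ → 291
call_id=108: ✗
call_id=109: ✗
sale_avg = (553 + 225 + 175 + 291) / 4 = 311

311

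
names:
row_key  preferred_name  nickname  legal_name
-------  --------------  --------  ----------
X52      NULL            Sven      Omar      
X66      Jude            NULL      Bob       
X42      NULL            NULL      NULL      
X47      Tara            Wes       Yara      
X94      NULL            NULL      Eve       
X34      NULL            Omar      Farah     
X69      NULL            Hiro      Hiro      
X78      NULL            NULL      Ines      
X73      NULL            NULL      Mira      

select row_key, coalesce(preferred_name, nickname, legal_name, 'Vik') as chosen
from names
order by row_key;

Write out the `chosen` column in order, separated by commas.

Omar, Vik, Tara, Sven, Jude, Hiro, Mira, Ines, Eve

row_key=X34: preferred_name=NULL, nickname=Omar → Omar
row_key=X42: preferred_name=NULL, nickname=NULL, legal_name=NULL, → literal Vik → Vik
row_key=X47: preferred_name=Tara → Tara
row_key=X52: preferred_name=NULL, nickname=Sven → Sven
row_key=X66: preferred_name=Jude → Jude
row_key=X69: preferred_name=NULL, nickname=Hiro → Hiro
row_key=X73: preferred_name=NULL, nickname=NULL, legal_name=Mira → Mira
row_key=X78: preferred_name=NULL, nickname=NULL, legal_name=Ines → Ines
row_key=X94: preferred_name=NULL, nickname=NULL, legal_name=Eve → Eve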